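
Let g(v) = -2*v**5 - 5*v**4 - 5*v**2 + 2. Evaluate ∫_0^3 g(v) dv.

-525

By the power rule, an antiderivative is F(v) = -v**6/3 - v**5 - 5*v**3/3 + 2*v.
Then F(3) - F(0) = (-525) - (0) = -525.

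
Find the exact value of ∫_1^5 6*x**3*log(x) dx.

Integrate by parts once (u = ln x, dv = 6*x**3 dx).
An antiderivative is F(x) = 3*x**4*(4*log(x) - 1)/8.
Then F(5) - F(1) = (-1875/8 + 1875*log(5)/2) - (-3/8) = -234 + 1875*log(5)/2.

-234 + 1875*log(5)/2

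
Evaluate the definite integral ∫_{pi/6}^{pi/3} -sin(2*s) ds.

An antiderivative is F(s) = cos(2*s)/2.
Then F(pi/3) - F(pi/6) = (-1/4) - (1/4) = -1/2.

-1/2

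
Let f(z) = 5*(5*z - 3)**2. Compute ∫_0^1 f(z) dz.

35/3

Let u = 5*z - 3, so du = 5 dz. When z = 0, u = -3; when z = 1, u = 2.
The integral becomes ∫ u**2 du from -3 to 2, with antiderivative u**3/3.
Back in z: F(z) = (5*z - 3)**3/3.
Then F(1) - F(0) = (8/3) - (-9) = 35/3.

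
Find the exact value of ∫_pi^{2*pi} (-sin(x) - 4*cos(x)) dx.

An antiderivative is F(x) = -4*sin(x) + cos(x).
Then F(2*pi) - F(pi) = (1) - (-1) = 2.

2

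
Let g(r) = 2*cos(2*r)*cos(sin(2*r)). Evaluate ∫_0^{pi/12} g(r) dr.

sin(1/2)

Let u = sin(2*r), so du = 2*cos(2*r) dr. When r = 0, u = 0; when r = pi/12, u = 1/2.
The integral becomes ∫ cos(u) du from 0 to 1/2, with antiderivative sin(u).
Back in r: F(r) = sin(sin(2*r)).
Then F(pi/12) - F(0) = (sin(1/2)) - (0) = sin(1/2).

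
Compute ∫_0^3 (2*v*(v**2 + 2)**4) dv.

Let u = v**2 + 2, so du = 2*v dv. When v = 0, u = 2; when v = 3, u = 11.
The integral becomes ∫ u**4 du from 2 to 11, with antiderivative u**5/5.
Back in v: F(v) = (v**2 + 2)**5/5.
Then F(3) - F(0) = (161051/5) - (32/5) = 161019/5.

161019/5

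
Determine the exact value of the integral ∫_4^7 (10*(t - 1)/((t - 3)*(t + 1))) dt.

-5*log(5) + 25*log(2)

Factor the denominator: t**2 - 2*t - 3 = (t + 1)(t - 3).
Partial fractions: 10*(t - 1)/((t - 3)*(t + 1)) = 5/(t + 1) + 5/(t - 3).
An antiderivative is F(t) = 5*log(t - 3) + 5*log(t + 1).
Then F(7) - F(4) = (25*log(2)) - (5*log(5)) = -5*log(5) + 25*log(2).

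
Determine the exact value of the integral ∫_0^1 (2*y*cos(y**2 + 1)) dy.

-sin(1) + sin(2)

Let u = y**2 + 1, so du = 2*y dy. When y = 0, u = 1; when y = 1, u = 2.
The integral becomes ∫ cos(u) du from 1 to 2, with antiderivative sin(u).
Back in y: F(y) = sin(y**2 + 1).
Then F(1) - F(0) = (sin(2)) - (sin(1)) = -sin(1) + sin(2).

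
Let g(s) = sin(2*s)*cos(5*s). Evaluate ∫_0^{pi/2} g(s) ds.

Use the identity sin(2*s)cos(5*s) = [sin(7*s) + sin(-3*s)]/2.
An antiderivative is F(s) = cos(3*s)/6 - cos(7*s)/14.
Then F(pi/2) - F(0) = (0) - (2/21) = -2/21.

-2/21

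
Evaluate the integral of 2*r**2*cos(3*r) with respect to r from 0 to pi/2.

Integrate by parts twice (u = r^2, dv = 2*cos(3*r) dr).
An antiderivative is F(r) = 2*r**2*sin(3*r)/3 + 4*r*cos(3*r)/9 - 4*sin(3*r)/27.
Then F(pi/2) - F(0) = (4/27 - pi**2/6) - (0) = 4/27 - pi**2/6.

4/27 - pi**2/6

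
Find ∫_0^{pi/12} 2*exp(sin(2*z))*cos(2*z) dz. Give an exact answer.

Let u = sin(2*z), so du = 2*cos(2*z) dz. When z = 0, u = 0; when z = pi/12, u = 1/2.
The integral becomes ∫ exp(u) du from 0 to 1/2, with antiderivative exp(u).
Back in z: F(z) = exp(sin(2*z)).
Then F(pi/12) - F(0) = (exp(1/2)) - (1) = -1 + exp(1/2).

-1 + exp(1/2)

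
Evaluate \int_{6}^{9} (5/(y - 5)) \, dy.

10*log(2)

An antiderivative is F(y) = 5*log(y - 5).
Then F(9) - F(6) = (10*log(2)) - (0) = 10*log(2).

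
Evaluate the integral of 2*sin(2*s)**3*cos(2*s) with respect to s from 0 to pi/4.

1/4

Let u = sin(2*s), so du = 2*cos(2*s) ds. When s = 0, u = 0; when s = pi/4, u = 1.
The integral becomes ∫ u**3 du from 0 to 1, with antiderivative u**4/4.
Back in s: F(s) = sin(2*s)**4/4.
Then F(pi/4) - F(0) = (1/4) - (0) = 1/4.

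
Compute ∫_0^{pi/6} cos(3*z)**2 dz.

pi/12

Use the identity cos^2(3*z) = (1 + cos(6*z))/2.
An antiderivative is F(z) = z/2 + sin(6*z)/12.
Then F(pi/6) - F(0) = (pi/12) - (0) = pi/12.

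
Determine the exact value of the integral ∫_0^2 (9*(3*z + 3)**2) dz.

702

Let u = 3*z + 3, so du = 3 dz. When z = 0, u = 3; when z = 2, u = 9.
The integral becomes 3·∫ u**2 du from 3 to 9, with antiderivative u**3.
Back in z: F(z) = (3*z + 3)**3.
Then F(2) - F(0) = (729) - (27) = 702.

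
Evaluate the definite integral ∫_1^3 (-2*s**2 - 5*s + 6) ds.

-76/3

By the power rule, an antiderivative is F(s) = -2*s**3/3 - 5*s**2/2 + 6*s.
Then F(3) - F(1) = (-45/2) - (17/6) = -76/3.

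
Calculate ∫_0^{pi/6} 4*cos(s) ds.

An antiderivative is F(s) = 4*sin(s).
Then F(pi/6) - F(0) = (2) - (0) = 2.

2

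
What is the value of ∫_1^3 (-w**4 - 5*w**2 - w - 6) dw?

-1616/15

By the power rule, an antiderivative is F(w) = -w**5/5 - 5*w**3/3 - w**2/2 - 6*w.
Then F(3) - F(1) = (-1161/10) - (-251/30) = -1616/15.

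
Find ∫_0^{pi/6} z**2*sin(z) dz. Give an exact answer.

-2 - sqrt(3)*pi**2/72 + pi/6 + sqrt(3)

Integrate by parts twice (u = z^2, dv = sin(z) dz).
An antiderivative is F(z) = -z**2*cos(z) + 2*z*sin(z) + 2*cos(z).
Then F(pi/6) - F(0) = (-sqrt(3)*pi**2/72 + pi/6 + sqrt(3)) - (2) = -2 - sqrt(3)*pi**2/72 + pi/6 + sqrt(3).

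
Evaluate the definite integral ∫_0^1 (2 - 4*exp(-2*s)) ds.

An antiderivative is F(s) = 2*s + 2*exp(-2*s).
Then F(1) - F(0) = (2*exp(-2) + 2) - (2) = 2*exp(-2).

2*exp(-2)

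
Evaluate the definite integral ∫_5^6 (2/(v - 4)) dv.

log(4)

An antiderivative is F(v) = 2*log(v - 4).
Then F(6) - F(5) = (log(4)) - (0) = log(4).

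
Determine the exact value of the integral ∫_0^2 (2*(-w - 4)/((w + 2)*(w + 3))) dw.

-4*log(2) - 2*log(3) + 2*log(5)

Factor the denominator: w**2 + 5*w + 6 = (w + 3)(w + 2).
Partial fractions: 2*(-w - 4)/((w + 2)*(w + 3)) = 2/(w + 3) - 4/(w + 2).
An antiderivative is F(w) = -4*log(w + 2) + 2*log(w + 3).
Then F(2) - F(0) = (-8*log(2) + 2*log(5)) - (log(9/16)) = -4*log(2) - 2*log(3) + 2*log(5).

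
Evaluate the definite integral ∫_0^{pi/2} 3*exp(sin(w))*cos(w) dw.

-3 + 3*E

Let u = sin(w), so du = cos(w) dw. When w = 0, u = 0; when w = pi/2, u = 1.
The integral becomes 3·∫ exp(u) du from 0 to 1, with antiderivative 3*exp(u).
Back in w: F(w) = 3*exp(sin(w)).
Then F(pi/2) - F(0) = (3*E) - (3) = -3 + 3*E.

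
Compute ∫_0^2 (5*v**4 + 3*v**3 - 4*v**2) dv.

100/3

By the power rule, an antiderivative is F(v) = v**5 + 3*v**4/4 - 4*v**3/3.
Then F(2) - F(0) = (100/3) - (0) = 100/3.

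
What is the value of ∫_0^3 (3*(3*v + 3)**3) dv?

Let u = 3*v + 3, so du = 3 dv. When v = 0, u = 3; when v = 3, u = 12.
The integral becomes ∫ u**3 du from 3 to 12, with antiderivative u**4/4.
Back in v: F(v) = (3*v + 3)**4/4.
Then F(3) - F(0) = (5184) - (81/4) = 20655/4.

20655/4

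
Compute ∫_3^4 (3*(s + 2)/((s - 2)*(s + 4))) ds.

Factor the denominator: s**2 + 2*s - 8 = (s + 4)(s - 2).
Partial fractions: 3*(s + 2)/((s - 2)*(s + 4)) = 1/(s + 4) + 2/(s - 2).
An antiderivative is F(s) = 2*log(s - 2) + log(s + 4).
Then F(4) - F(3) = (log(32)) - (log(7)) = log(32/7).

log(32/7)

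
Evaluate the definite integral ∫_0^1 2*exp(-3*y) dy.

2/3 - 2*exp(-3)/3

An antiderivative is F(y) = -2*exp(-3*y)/3.
Then F(1) - F(0) = (-2*exp(-3)/3) - (-2/3) = 2/3 - 2*exp(-3)/3.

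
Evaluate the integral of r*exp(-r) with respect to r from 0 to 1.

1 - 2*exp(-1)

Integrate by parts once (u = r, dv = exp(-r) dr).
An antiderivative is F(r) = (-r - 1)*exp(-r).
Then F(1) - F(0) = (-2*exp(-1)) - (-1) = 1 - 2*exp(-1).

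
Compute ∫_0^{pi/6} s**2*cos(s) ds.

-1 + pi**2/72 + sqrt(3)*pi/6

Integrate by parts twice (u = s^2, dv = cos(s) ds).
An antiderivative is F(s) = s**2*sin(s) + 2*s*cos(s) - 2*sin(s).
Then F(pi/6) - F(0) = (-1 + pi**2/72 + sqrt(3)*pi/6) - (0) = -1 + pi**2/72 + sqrt(3)*pi/6.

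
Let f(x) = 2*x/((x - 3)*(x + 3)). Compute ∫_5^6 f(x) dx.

Factor the denominator: x**2 - 9 = (x + 3)(x - 3).
Partial fractions: 2*x/((x - 3)*(x + 3)) = 1/(x + 3) + 1/(x - 3).
An antiderivative is F(x) = log(x - 3) + log(x + 3).
Then F(6) - F(5) = (log(27)) - (log(16)) = log(27/16).

log(27/16)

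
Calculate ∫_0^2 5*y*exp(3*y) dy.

5/9 + 25*exp(6)/9

Integrate by parts once (u = y, dv = 5*exp(3*y) dy).
An antiderivative is F(y) = (15*y - 5)*exp(3*y)/9.
Then F(2) - F(0) = (25*exp(6)/9) - (-5/9) = 5/9 + 25*exp(6)/9.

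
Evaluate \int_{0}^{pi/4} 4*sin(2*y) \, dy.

2

An antiderivative is F(y) = -2*cos(2*y).
Then F(pi/4) - F(0) = (0) - (-2) = 2.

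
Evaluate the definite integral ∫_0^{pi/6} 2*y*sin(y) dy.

-sqrt(3)*pi/6 + 1

Integrate by parts once (u = y, dv = 2*sin(y) dy).
An antiderivative is F(y) = -2*y*cos(y) + 2*sin(y).
Then F(pi/6) - F(0) = (-sqrt(3)*pi/6 + 1) - (0) = -sqrt(3)*pi/6 + 1.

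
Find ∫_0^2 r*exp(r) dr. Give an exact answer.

Integrate by parts once (u = r, dv = exp(r) dr).
An antiderivative is F(r) = (r - 1)*exp(r).
Then F(2) - F(0) = (exp(2)) - (-1) = 1 + exp(2).

1 + exp(2)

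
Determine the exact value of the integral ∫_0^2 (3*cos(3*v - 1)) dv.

sin(5) + sin(1)

Let u = 3*v - 1, so du = 3 dv. When v = 0, u = -1; when v = 2, u = 5.
The integral becomes ∫ cos(u) du from -1 to 5, with antiderivative sin(u).
Back in v: F(v) = sin(3*v - 1).
Then F(2) - F(0) = (sin(5)) - (-sin(1)) = sin(5) + sin(1).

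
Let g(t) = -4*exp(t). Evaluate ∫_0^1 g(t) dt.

4 - 4*E

An antiderivative is F(t) = -4*exp(t).
Then F(1) - F(0) = (-4*E) - (-4) = 4 - 4*E.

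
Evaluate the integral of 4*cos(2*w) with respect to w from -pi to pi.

0

An antiderivative is F(w) = 2*sin(2*w).
Then F(pi) - F(-pi) = (0) - (0) = 0.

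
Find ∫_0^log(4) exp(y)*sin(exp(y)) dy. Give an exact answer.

Let u = exp(y), so du = exp(y) dy. When y = 0, u = 1; when y = log(4), u = 4.
The integral becomes ∫ sin(u) du from 1 to 4, with antiderivative -cos(u).
Back in y: F(y) = -cos(exp(y)).
Then F(log(4)) - F(0) = (-cos(4)) - (-cos(1)) = cos(1) - cos(4).

cos(1) - cos(4)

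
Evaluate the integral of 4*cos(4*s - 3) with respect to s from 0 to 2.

sin(5) + sin(3)

Let u = 4*s - 3, so du = 4 ds. When s = 0, u = -3; when s = 2, u = 5.
The integral becomes ∫ cos(u) du from -3 to 5, with antiderivative sin(u).
Back in s: F(s) = sin(4*s - 3).
Then F(2) - F(0) = (sin(5)) - (-sin(3)) = sin(5) + sin(3).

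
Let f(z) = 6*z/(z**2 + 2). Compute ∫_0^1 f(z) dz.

Let u = z**2 + 2, so du = 2*z dz. When z = 0, u = 2; when z = 1, u = 3.
The integral becomes 3·∫ 1/u du from 2 to 3, with antiderivative 3*log(u).
Back in z: F(z) = 3*log(z**2 + 2).
Then F(1) - F(0) = (log(27)) - (log(8)) = log(27/8).

log(27/8)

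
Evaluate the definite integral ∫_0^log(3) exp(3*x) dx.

Let u = exp(x), so du = exp(x) dx. When x = 0, u = 1; when x = log(3), u = 3.
The integral becomes ∫ u**2 du from 1 to 3, with antiderivative u**3/3.
Back in x: F(x) = exp(3*x)/3.
Then F(log(3)) - F(0) = (9) - (1/3) = 26/3.

26/3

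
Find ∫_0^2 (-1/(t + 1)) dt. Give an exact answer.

-log(3)

An antiderivative is F(t) = -log(t + 1).
Then F(2) - F(0) = (-log(3)) - (0) = -log(3).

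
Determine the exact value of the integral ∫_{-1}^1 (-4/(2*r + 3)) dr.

-log(25)

An antiderivative is F(r) = -2*log(2*r + 3).
Then F(1) - F(-1) = (-log(25)) - (0) = -log(25).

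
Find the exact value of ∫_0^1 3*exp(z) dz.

-3 + 3*E

An antiderivative is F(z) = 3*exp(z).
Then F(1) - F(0) = (3*E) - (3) = -3 + 3*E.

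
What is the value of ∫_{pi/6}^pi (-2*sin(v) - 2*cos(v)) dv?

An antiderivative is F(v) = -2*sin(v) + 2*cos(v).
Then F(pi) - F(pi/6) = (-2) - (-1 + sqrt(3)) = -sqrt(3) - 1.

-sqrt(3) - 1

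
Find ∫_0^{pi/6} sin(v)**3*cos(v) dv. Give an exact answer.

Let u = sin(v), so du = cos(v) dv. When v = 0, u = 0; when v = pi/6, u = 1/2.
The integral becomes ∫ u**3 du from 0 to 1/2, with antiderivative u**4/4.
Back in v: F(v) = sin(v)**4/4.
Then F(pi/6) - F(0) = (1/64) - (0) = 1/64.

1/64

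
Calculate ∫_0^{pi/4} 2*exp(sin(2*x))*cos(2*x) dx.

Let u = sin(2*x), so du = 2*cos(2*x) dx. When x = 0, u = 0; when x = pi/4, u = 1.
The integral becomes ∫ exp(u) du from 0 to 1, with antiderivative exp(u).
Back in x: F(x) = exp(sin(2*x)).
Then F(pi/4) - F(0) = (E) - (1) = -1 + E.

-1 + E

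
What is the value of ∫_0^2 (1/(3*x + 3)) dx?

An antiderivative is F(x) = log(3*x + 3)/3.
Then F(2) - F(0) = (2*log(3)/3) - (log(3)/3) = log(3)/3.

log(3)/3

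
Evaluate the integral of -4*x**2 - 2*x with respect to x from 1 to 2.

-37/3

By the power rule, an antiderivative is F(x) = -4*x**3/3 - x**2.
Then F(2) - F(1) = (-44/3) - (-7/3) = -37/3.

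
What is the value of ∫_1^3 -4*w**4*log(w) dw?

Integrate by parts once (u = ln w, dv = -4*w**4 dw).
An antiderivative is F(w) = -4*w**5*(5*log(w) - 1)/25.
Then F(3) - F(1) = (972/25 - 972*log(3)/5) - (4/25) = 968/25 - 972*log(3)/5.

968/25 - 972*log(3)/5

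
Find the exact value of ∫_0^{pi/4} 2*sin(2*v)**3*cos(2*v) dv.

1/4

Let u = sin(2*v), so du = 2*cos(2*v) dv. When v = 0, u = 0; when v = pi/4, u = 1.
The integral becomes ∫ u**3 du from 0 to 1, with antiderivative u**4/4.
Back in v: F(v) = sin(2*v)**4/4.
Then F(pi/4) - F(0) = (1/4) - (0) = 1/4.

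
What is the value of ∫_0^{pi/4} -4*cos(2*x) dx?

-2

An antiderivative is F(x) = -2*sin(2*x).
Then F(pi/4) - F(0) = (-2) - (0) = -2.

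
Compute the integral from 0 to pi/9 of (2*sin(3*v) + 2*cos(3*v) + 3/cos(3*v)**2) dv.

1/3 + 4*sqrt(3)/3

An antiderivative is F(v) = 2*sin(3*v)/3 - 2*cos(3*v)/3 + tan(3*v).
Then F(pi/9) - F(0) = (-1/3 + 4*sqrt(3)/3) - (-2/3) = 1/3 + 4*sqrt(3)/3.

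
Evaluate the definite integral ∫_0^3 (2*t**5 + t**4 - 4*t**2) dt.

By the power rule, an antiderivative is F(t) = t**6/3 + t**5/5 - 4*t**3/3.
Then F(3) - F(0) = (1278/5) - (0) = 1278/5.

1278/5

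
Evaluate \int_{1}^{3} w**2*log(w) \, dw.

Integrate by parts once (u = ln w, dv = w**2 dw).
An antiderivative is F(w) = w**3*(3*log(w) - 1)/9.
Then F(3) - F(1) = (-3 + 9*log(3)) - (-1/9) = -26/9 + 9*log(3).

-26/9 + 9*log(3)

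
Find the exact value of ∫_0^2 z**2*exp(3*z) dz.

-2/27 + 26*exp(6)/27

Integrate by parts twice (u = z^2, dv = exp(3*z) dz).
An antiderivative is F(z) = (9*z**2 - 6*z + 2)*exp(3*z)/27.
Then F(2) - F(0) = (26*exp(6)/27) - (2/27) = -2/27 + 26*exp(6)/27.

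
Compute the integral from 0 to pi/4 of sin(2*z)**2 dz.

Use the identity sin^2(2*z) = (1 - cos(4*z))/2.
An antiderivative is F(z) = z/2 - sin(4*z)/8.
Then F(pi/4) - F(0) = (pi/8) - (0) = pi/8.

pi/8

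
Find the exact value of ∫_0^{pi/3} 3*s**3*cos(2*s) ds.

Integrate by parts 3 times (u = s^3, dv = 3*cos(2*s) ds).
An antiderivative is F(s) = 3*s**3*sin(2*s)/2 + 9*s**2*cos(2*s)/4 - 9*s*sin(2*s)/4 - 9*cos(2*s)/8.
Then F(pi/3) - F(0) = (-3*sqrt(3)*pi/8 - pi**2/8 + 9/16 + sqrt(3)*pi**3/36) - (-9/8) = -3*sqrt(3)*pi/8 - pi**2/8 + sqrt(3)*pi**3/36 + 27/16.

-3*sqrt(3)*pi/8 - pi**2/8 + sqrt(3)*pi**3/36 + 27/16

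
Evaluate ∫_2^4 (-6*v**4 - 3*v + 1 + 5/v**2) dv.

-24103/20

By the power rule, an antiderivative is F(v) = -6*v**5/5 - 3*v**2/2 + v - 5/v.
Then F(4) - F(2) = (-25001/20) - (-449/10) = -24103/20.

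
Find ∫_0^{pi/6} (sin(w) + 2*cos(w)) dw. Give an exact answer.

An antiderivative is F(w) = 2*sin(w) - cos(w).
Then F(pi/6) - F(0) = (1 - sqrt(3)/2) - (-1) = 2 - sqrt(3)/2.

2 - sqrt(3)/2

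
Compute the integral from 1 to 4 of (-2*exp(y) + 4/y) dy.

-2*exp(4) + 2*exp(1) + 8*log(2)

An antiderivative is F(y) = -2*exp(y) + 4*log(y).
Then F(4) - F(1) = (-2*exp(4) + 8*log(2)) - (-2*exp(1)) = -2*exp(4) + 2*exp(1) + 8*log(2).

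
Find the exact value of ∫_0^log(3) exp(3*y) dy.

Let u = exp(y), so du = exp(y) dy. When y = 0, u = 1; when y = log(3), u = 3.
The integral becomes ∫ u**2 du from 1 to 3, with antiderivative u**3/3.
Back in y: F(y) = exp(3*y)/3.
Then F(log(3)) - F(0) = (9) - (1/3) = 26/3.

26/3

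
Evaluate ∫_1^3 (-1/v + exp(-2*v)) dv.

An antiderivative is F(v) = -log(v) - exp(-2*v)/2.
Then F(3) - F(1) = (-log(3) - exp(-6)/2) - (-exp(-2)/2) = -log(3) - exp(-6)/2 + exp(-2)/2.

-log(3) - exp(-6)/2 + exp(-2)/2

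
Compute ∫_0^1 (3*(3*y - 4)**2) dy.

21

Let u = 3*y - 4, so du = 3 dy. When y = 0, u = -4; when y = 1, u = -1.
The integral becomes ∫ u**2 du from -4 to -1, with antiderivative u**3/3.
Back in y: F(y) = (3*y - 4)**3/3.
Then F(1) - F(0) = (-1/3) - (-64/3) = 21.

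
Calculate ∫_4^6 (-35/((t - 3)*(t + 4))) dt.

-10*log(2) - 5*log(3) + 5*log(5)

Factor the denominator: t**2 + t - 12 = (t + 4)(t - 3).
Partial fractions: -35/((t - 3)*(t + 4)) = 5/(t + 4) - 5/(t - 3).
An antiderivative is F(t) = -5*log(t - 3) + 5*log(t + 4).
Then F(6) - F(4) = (-5*log(3) + 5*log(2) + 5*log(5)) - (15*log(2)) = -10*log(2) - 5*log(3) + 5*log(5).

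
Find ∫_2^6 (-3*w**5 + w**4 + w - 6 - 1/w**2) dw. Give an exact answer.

-326333/15

By the power rule, an antiderivative is F(w) = -w**6/2 + w**5/5 + w**2/2 - 6*w + 1/w.
Then F(6) - F(2) = (-653719/30) - (-351/10) = -326333/15.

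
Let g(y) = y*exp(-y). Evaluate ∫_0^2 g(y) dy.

1 - 3*exp(-2)

Integrate by parts once (u = y, dv = exp(-y) dy).
An antiderivative is F(y) = (-y - 1)*exp(-y).
Then F(2) - F(0) = (-3*exp(-2)) - (-1) = 1 - 3*exp(-2).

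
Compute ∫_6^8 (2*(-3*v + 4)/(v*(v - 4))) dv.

-8*log(2) + 2*log(3)

Factor the denominator: v**2 - 4*v = v(v - 4).
Partial fractions: 2*(-3*v + 4)/(v*(v - 4)) = -2/v - 4/(v - 4).
An antiderivative is F(v) = -2*log(v) - 4*log(v - 4).
Then F(8) - F(6) = (-14*log(2)) - (-6*log(2) - 2*log(3)) = -8*log(2) + 2*log(3).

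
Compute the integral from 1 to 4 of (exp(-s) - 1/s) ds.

An antiderivative is F(s) = -log(s) - exp(-s).
Then F(4) - F(1) = ((-log(4**exp(4)) - 1)*exp(-4)) - (-exp(-1)) = (-log(4**exp(4)) - 1 + exp(3))*exp(-4).

(-log(4**exp(4)) - 1 + exp(3))*exp(-4)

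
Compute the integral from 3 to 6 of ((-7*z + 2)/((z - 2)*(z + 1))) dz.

Factor the denominator: z**2 - z - 2 = (z + 1)(z - 2).
Partial fractions: (-7*z + 2)/((z - 2)*(z + 1)) = -3/(z + 1) - 4/(z - 2).
An antiderivative is F(z) = -4*log(z - 2) - 3*log(z + 1).
Then F(6) - F(3) = (-3*log(7) - 8*log(2)) - (-log(64)) = -3*log(7) - 2*log(2).

-3*log(7) - 2*log(2)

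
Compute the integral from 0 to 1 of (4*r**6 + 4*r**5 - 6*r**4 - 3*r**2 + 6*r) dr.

By the power rule, an antiderivative is F(r) = 4*r**7/7 + 2*r**6/3 - 6*r**5/5 - r**3 + 3*r**2.
Then F(1) - F(0) = (214/105) - (0) = 214/105.

214/105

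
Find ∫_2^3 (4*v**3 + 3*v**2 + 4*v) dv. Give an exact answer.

94

By the power rule, an antiderivative is F(v) = v**4 + v**3 + 2*v**2.
Then F(3) - F(2) = (126) - (32) = 94.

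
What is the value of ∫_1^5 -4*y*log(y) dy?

24 - 50*log(5)

Integrate by parts once (u = ln y, dv = -4*y dy).
An antiderivative is F(y) = -y**2*(2*log(y) - 1).
Then F(5) - F(1) = (25 - 50*log(5)) - (1) = 24 - 50*log(5).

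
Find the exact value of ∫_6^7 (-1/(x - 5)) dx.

An antiderivative is F(x) = -log(x - 5).
Then F(7) - F(6) = (-log(2)) - (0) = -log(2).

-log(2)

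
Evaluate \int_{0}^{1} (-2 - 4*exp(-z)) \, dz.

An antiderivative is F(z) = -2*z + 4*exp(-z).
Then F(1) - F(0) = (-2 + 4*exp(-1)) - (4) = -6 + 4*exp(-1).

-6 + 4*exp(-1)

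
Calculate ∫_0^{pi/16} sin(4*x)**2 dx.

-1/16 + pi/32

Use the identity sin^2(4*x) = (1 - cos(8*x))/2.
An antiderivative is F(x) = x/2 - sin(8*x)/16.
Then F(pi/16) - F(0) = (-1/16 + pi/32) - (0) = -1/16 + pi/32.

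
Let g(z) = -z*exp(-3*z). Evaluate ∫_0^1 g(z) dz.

(4 - exp(3))*exp(-3)/9

Integrate by parts once (u = z, dv = -exp(-3*z) dz).
An antiderivative is F(z) = (3*z + 1)*exp(-3*z)/9.
Then F(1) - F(0) = (4*exp(-3)/9) - (1/9) = (4 - exp(3))*exp(-3)/9.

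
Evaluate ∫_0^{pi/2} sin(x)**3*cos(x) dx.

1/4

Let u = sin(x), so du = cos(x) dx. When x = 0, u = 0; when x = pi/2, u = 1.
The integral becomes ∫ u**3 du from 0 to 1, with antiderivative u**4/4.
Back in x: F(x) = sin(x)**4/4.
Then F(pi/2) - F(0) = (1/4) - (0) = 1/4.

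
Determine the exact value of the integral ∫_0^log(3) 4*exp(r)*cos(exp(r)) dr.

-4*sin(1) + 4*sin(3)

Let u = exp(r), so du = exp(r) dr. When r = 0, u = 1; when r = log(3), u = 3.
The integral becomes 4·∫ cos(u) du from 1 to 3, with antiderivative 4*sin(u).
Back in r: F(r) = 4*sin(exp(r)).
Then F(log(3)) - F(0) = (4*sin(3)) - (4*sin(1)) = -4*sin(1) + 4*sin(3).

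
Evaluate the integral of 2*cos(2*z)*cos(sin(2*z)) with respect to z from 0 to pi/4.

Let u = sin(2*z), so du = 2*cos(2*z) dz. When z = 0, u = 0; when z = pi/4, u = 1.
The integral becomes ∫ cos(u) du from 0 to 1, with antiderivative sin(u).
Back in z: F(z) = sin(sin(2*z)).
Then F(pi/4) - F(0) = (sin(1)) - (0) = sin(1).

sin(1)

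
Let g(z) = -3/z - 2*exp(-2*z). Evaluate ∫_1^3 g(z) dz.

-3*log(3) - exp(-2) + exp(-6)

An antiderivative is F(z) = -3*log(z) + exp(-2*z).
Then F(3) - F(1) = (-3*log(3) + exp(-6)) - (exp(-2)) = -3*log(3) - exp(-2) + exp(-6).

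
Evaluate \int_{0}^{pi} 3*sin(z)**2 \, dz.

3*pi/2

Use the identity sin^2(z) = (1 - cos(2*z))/2.
An antiderivative is F(z) = 3*z/2 - 3*sin(2*z)/4.
Then F(pi) - F(0) = (3*pi/2) - (0) = 3*pi/2.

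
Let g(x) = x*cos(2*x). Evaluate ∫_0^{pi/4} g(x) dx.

-1/4 + pi/8

Integrate by parts once (u = x, dv = cos(2*x) dx).
An antiderivative is F(x) = x*sin(2*x)/2 + cos(2*x)/4.
Then F(pi/4) - F(0) = (pi/8) - (1/4) = -1/4 + pi/8.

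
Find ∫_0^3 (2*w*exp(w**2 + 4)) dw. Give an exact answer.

Let u = w**2 + 4, so du = 2*w dw. When w = 0, u = 4; when w = 3, u = 13.
The integral becomes ∫ exp(u) du from 4 to 13, with antiderivative exp(u).
Back in w: F(w) = exp(w**2 + 4).
Then F(3) - F(0) = (exp(13)) - (exp(4)) = -exp(4) + exp(13).

-exp(4) + exp(13)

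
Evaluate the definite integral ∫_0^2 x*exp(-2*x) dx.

Integrate by parts once (u = x, dv = exp(-2*x) dx).
An antiderivative is F(x) = (-2*x - 1)*exp(-2*x)/4.
Then F(2) - F(0) = (-5*exp(-4)/4) - (-1/4) = (-5 + exp(4))*exp(-4)/4.

(-5 + exp(4))*exp(-4)/4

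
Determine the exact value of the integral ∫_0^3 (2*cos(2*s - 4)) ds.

sin(4) + sin(2)

Let u = 2*s - 4, so du = 2 ds. When s = 0, u = -4; when s = 3, u = 2.
The integral becomes ∫ cos(u) du from -4 to 2, with antiderivative sin(u).
Back in s: F(s) = sin(2*s - 4).
Then F(3) - F(0) = (sin(2)) - (-sin(4)) = sin(4) + sin(2).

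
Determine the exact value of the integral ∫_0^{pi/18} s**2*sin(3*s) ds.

Integrate by parts twice (u = s^2, dv = sin(3*s) ds).
An antiderivative is F(s) = -s**2*cos(3*s)/3 + 2*s*sin(3*s)/9 + 2*cos(3*s)/27.
Then F(pi/18) - F(0) = (-sqrt(3)*pi**2/1944 + pi/162 + sqrt(3)/27) - (2/27) = -2/27 - sqrt(3)*pi**2/1944 + pi/162 + sqrt(3)/27.

-2/27 - sqrt(3)*pi**2/1944 + pi/162 + sqrt(3)/27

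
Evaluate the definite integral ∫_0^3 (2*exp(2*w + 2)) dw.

-exp(2) + exp(8)

Let u = 2*w + 2, so du = 2 dw. When w = 0, u = 2; when w = 3, u = 8.
The integral becomes ∫ exp(u) du from 2 to 8, with antiderivative exp(u).
Back in w: F(w) = exp(2*w + 2).
Then F(3) - F(0) = (exp(8)) - (exp(2)) = -exp(2) + exp(8).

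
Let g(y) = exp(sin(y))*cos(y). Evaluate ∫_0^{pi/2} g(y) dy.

-1 + E

Let u = sin(y), so du = cos(y) dy. When y = 0, u = 0; when y = pi/2, u = 1.
The integral becomes ∫ exp(u) du from 0 to 1, with antiderivative exp(u).
Back in y: F(y) = exp(sin(y)).
Then F(pi/2) - F(0) = (E) - (1) = -1 + E.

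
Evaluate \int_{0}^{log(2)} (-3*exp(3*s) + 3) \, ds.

-7 + log(8)

An antiderivative is F(s) = -exp(3*s) + 3*s.
Then F(log(2)) - F(0) = (-8 + log(8)) - (-1) = -7 + log(8).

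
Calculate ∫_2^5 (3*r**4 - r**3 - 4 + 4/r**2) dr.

By the power rule, an antiderivative is F(r) = 3*r**5/5 - r**4/4 - 4*r - 4/r.
Then F(5) - F(2) = (33959/20) - (26/5) = 6771/4.

6771/4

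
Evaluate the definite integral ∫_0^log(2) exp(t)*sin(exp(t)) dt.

-cos(2) + cos(1)

Let u = exp(t), so du = exp(t) dt. When t = 0, u = 1; when t = log(2), u = 2.
The integral becomes ∫ sin(u) du from 1 to 2, with antiderivative -cos(u).
Back in t: F(t) = -cos(exp(t)).
Then F(log(2)) - F(0) = (-cos(2)) - (-cos(1)) = -cos(2) + cos(1).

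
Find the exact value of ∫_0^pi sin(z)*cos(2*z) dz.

Use the identity sin(z)cos(2*z) = [sin(3*z) + sin(-z)]/2.
An antiderivative is F(z) = cos(z)/2 - cos(3*z)/6.
Then F(pi) - F(0) = (-1/3) - (1/3) = -2/3.

-2/3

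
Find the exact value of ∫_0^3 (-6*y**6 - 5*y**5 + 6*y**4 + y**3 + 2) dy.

By the power rule, an antiderivative is F(y) = -6*y**7/7 - 5*y**6/6 + 6*y**5/5 + y**4/4 + 2*y.
Then F(3) - F(0) = (-302991/140) - (0) = -302991/140.

-302991/140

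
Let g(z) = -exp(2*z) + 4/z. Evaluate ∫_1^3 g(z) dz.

-exp(6)/2 + exp(2)/2 + log(81)

An antiderivative is F(z) = -exp(2*z)/2 + 4*log(z).
Then F(3) - F(1) = (-exp(6)/2 + log(81)) - (-exp(2)/2) = -exp(6)/2 + exp(2)/2 + log(81).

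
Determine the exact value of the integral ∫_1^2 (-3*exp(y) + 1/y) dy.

An antiderivative is F(y) = -3*exp(y) + log(y).
Then F(2) - F(1) = (-3*exp(2) + log(2)) - (-3*exp(1)) = -3*exp(2) + log(2) + 3*exp(1).

-3*exp(2) + log(2) + 3*exp(1)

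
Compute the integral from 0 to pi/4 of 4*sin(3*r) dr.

2*sqrt(2)/3 + 4/3

An antiderivative is F(r) = -4*cos(3*r)/3.
Then F(pi/4) - F(0) = (2*sqrt(2)/3) - (-4/3) = 2*sqrt(2)/3 + 4/3.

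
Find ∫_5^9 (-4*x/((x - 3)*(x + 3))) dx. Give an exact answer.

Factor the denominator: x**2 - 9 = (x + 3)(x - 3).
Partial fractions: -4*x/((x - 3)*(x + 3)) = -2/(x + 3) - 2/(x - 3).
An antiderivative is F(x) = -2*log(x - 3) - 2*log(x + 3).
Then F(9) - F(5) = (-4*log(3) - 6*log(2)) - (-8*log(2)) = log(4/81).

log(4/81)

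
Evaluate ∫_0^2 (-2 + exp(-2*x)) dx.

An antiderivative is F(x) = -2*x - exp(-2*x)/2.
Then F(2) - F(0) = (-4 - exp(-4)/2) - (-1/2) = -7/2 - exp(-4)/2.

-7/2 - exp(-4)/2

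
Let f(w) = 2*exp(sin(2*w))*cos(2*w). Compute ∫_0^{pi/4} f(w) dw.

Let u = sin(2*w), so du = 2*cos(2*w) dw. When w = 0, u = 0; when w = pi/4, u = 1.
The integral becomes ∫ exp(u) du from 0 to 1, with antiderivative exp(u).
Back in w: F(w) = exp(sin(2*w)).
Then F(pi/4) - F(0) = (E) - (1) = -1 + E.

-1 + E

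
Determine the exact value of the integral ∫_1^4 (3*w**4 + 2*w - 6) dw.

By the power rule, an antiderivative is F(w) = 3*w**5/5 + w**2 - 6*w.
Then F(4) - F(1) = (3032/5) - (-22/5) = 3054/5.

3054/5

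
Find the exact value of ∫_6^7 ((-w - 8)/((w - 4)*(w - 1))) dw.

Factor the denominator: w**2 - 5*w + 4 = (w - 1)(w - 4).
Partial fractions: (-w - 8)/((w - 4)*(w - 1)) = 3/(w - 1) - 4/(w - 4).
An antiderivative is F(w) = -4*log(w - 4) + 3*log(w - 1).
Then F(7) - F(6) = (log(8/3)) - (-4*log(2) + 3*log(5)) = -3*log(5) - log(3) + 7*log(2).

-3*log(5) - log(3) + 7*log(2)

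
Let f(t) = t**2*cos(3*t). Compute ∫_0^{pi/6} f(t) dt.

-2/27 + pi**2/108

Integrate by parts twice (u = t^2, dv = cos(3*t) dt).
An antiderivative is F(t) = t**2*sin(3*t)/3 + 2*t*cos(3*t)/9 - 2*sin(3*t)/27.
Then F(pi/6) - F(0) = (-2/27 + pi**2/108) - (0) = -2/27 + pi**2/108.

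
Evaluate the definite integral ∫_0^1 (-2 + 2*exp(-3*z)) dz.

-4/3 - 2*exp(-3)/3

An antiderivative is F(z) = -2*z - 2*exp(-3*z)/3.
Then F(1) - F(0) = (-2 - 2*exp(-3)/3) - (-2/3) = -4/3 - 2*exp(-3)/3.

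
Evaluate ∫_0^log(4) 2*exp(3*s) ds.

Let u = exp(s), so du = exp(s) ds. When s = 0, u = 1; when s = log(4), u = 4.
The integral becomes 2·∫ u**2 du from 1 to 4, with antiderivative 2*u**3/3.
Back in s: F(s) = 2*exp(3*s)/3.
Then F(log(4)) - F(0) = (128/3) - (2/3) = 42.

42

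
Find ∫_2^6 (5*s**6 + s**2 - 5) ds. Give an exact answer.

By the power rule, an antiderivative is F(s) = 5*s**7/7 + s**3/3 - 5*s.
Then F(6) - F(2) = (1399974/7) - (1766/21) = 4198156/21.

4198156/21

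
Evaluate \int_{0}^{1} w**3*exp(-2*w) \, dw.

Integrate by parts 3 times (u = w^3, dv = exp(-2*w) dw).
An antiderivative is F(w) = (-4*w**3 - 6*w**2 - 6*w - 3)*exp(-2*w)/8.
Then F(1) - F(0) = (-19*exp(-2)/8) - (-3/8) = 3/8 - 19*exp(-2)/8.

3/8 - 19*exp(-2)/8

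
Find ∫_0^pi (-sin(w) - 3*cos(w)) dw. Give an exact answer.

-2

An antiderivative is F(w) = -3*sin(w) + cos(w).
Then F(pi) - F(0) = (-1) - (1) = -2.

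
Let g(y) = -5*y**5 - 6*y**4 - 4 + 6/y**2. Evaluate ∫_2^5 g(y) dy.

-166893/10

By the power rule, an antiderivative is F(y) = -5*y**6/6 - 6*y**5/5 - 4*y - 6/y.
Then F(5) - F(2) = (-503761/30) - (-1541/15) = -166893/10.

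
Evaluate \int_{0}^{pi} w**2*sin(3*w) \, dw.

-4/27 + pi**2/3

Integrate by parts twice (u = w^2, dv = sin(3*w) dw).
An antiderivative is F(w) = -w**2*cos(3*w)/3 + 2*w*sin(3*w)/9 + 2*cos(3*w)/27.
Then F(pi) - F(0) = (-2/27 + pi**2/3) - (2/27) = -4/27 + pi**2/3.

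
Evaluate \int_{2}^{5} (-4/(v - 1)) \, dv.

An antiderivative is F(v) = -4*log(v - 1).
Then F(5) - F(2) = (-8*log(2)) - (0) = -8*log(2).

-8*log(2)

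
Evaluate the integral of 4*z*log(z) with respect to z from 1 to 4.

Integrate by parts once (u = ln z, dv = 4*z dz).
An antiderivative is F(z) = z**2*(2*log(z) - 1).
Then F(4) - F(1) = (-16 + 64*log(2)) - (-1) = -15 + 64*log(2).

-15 + 64*log(2)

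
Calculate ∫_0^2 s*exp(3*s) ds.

Integrate by parts once (u = s, dv = exp(3*s) ds).
An antiderivative is F(s) = (3*s - 1)*exp(3*s)/9.
Then F(2) - F(0) = (5*exp(6)/9) - (-1/9) = 1/9 + 5*exp(6)/9.

1/9 + 5*exp(6)/9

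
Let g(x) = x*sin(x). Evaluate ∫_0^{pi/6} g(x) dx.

-sqrt(3)*pi/12 + 1/2

Integrate by parts once (u = x, dv = sin(x) dx).
An antiderivative is F(x) = -x*cos(x) + sin(x).
Then F(pi/6) - F(0) = (-sqrt(3)*pi/12 + 1/2) - (0) = -sqrt(3)*pi/12 + 1/2.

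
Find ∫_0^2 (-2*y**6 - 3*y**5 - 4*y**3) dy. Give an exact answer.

-592/7

By the power rule, an antiderivative is F(y) = -2*y**7/7 - y**6/2 - y**4.
Then F(2) - F(0) = (-592/7) - (0) = -592/7.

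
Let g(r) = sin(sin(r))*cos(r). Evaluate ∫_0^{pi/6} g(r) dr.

1 - cos(1/2)

Let u = sin(r), so du = cos(r) dr. When r = 0, u = 0; when r = pi/6, u = 1/2.
The integral becomes ∫ sin(u) du from 0 to 1/2, with antiderivative -cos(u).
Back in r: F(r) = -cos(sin(r)).
Then F(pi/6) - F(0) = (-cos(1/2)) - (-1) = 1 - cos(1/2).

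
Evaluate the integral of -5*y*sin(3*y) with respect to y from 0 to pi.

Integrate by parts once (u = y, dv = -5*sin(3*y) dy).
An antiderivative is F(y) = 5*y*cos(3*y)/3 - 5*sin(3*y)/9.
Then F(pi) - F(0) = (-5*pi/3) - (0) = -5*pi/3.

-5*pi/3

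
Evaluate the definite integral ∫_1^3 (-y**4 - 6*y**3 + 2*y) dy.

By the power rule, an antiderivative is F(y) = -y**5/5 - 3*y**4/2 + y**2.
Then F(3) - F(1) = (-1611/10) - (-7/10) = -802/5.

-802/5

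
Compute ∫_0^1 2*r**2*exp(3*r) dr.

Integrate by parts twice (u = r^2, dv = 2*exp(3*r) dr).
An antiderivative is F(r) = (18*r**2 - 12*r + 4)*exp(3*r)/27.
Then F(1) - F(0) = (10*exp(3)/27) - (4/27) = -4/27 + 10*exp(3)/27.

-4/27 + 10*exp(3)/27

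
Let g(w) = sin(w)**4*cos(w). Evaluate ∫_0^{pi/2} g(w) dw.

1/5

Let u = sin(w), so du = cos(w) dw. When w = 0, u = 0; when w = pi/2, u = 1.
The integral becomes ∫ u**4 du from 0 to 1, with antiderivative u**5/5.
Back in w: F(w) = sin(w)**5/5.
Then F(pi/2) - F(0) = (1/5) - (0) = 1/5.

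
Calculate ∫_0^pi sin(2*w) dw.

0

An antiderivative is F(w) = -cos(2*w)/2.
Then F(pi) - F(0) = (-1/2) - (-1/2) = 0.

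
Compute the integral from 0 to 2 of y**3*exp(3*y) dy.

Integrate by parts 3 times (u = y^3, dv = exp(3*y) dy).
An antiderivative is F(y) = (9*y**3 - 9*y**2 + 6*y - 2)*exp(3*y)/27.
Then F(2) - F(0) = (46*exp(6)/27) - (-2/27) = 2/27 + 46*exp(6)/27.

2/27 + 46*exp(6)/27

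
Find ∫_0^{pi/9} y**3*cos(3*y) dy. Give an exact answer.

Integrate by parts 3 times (u = y^3, dv = cos(3*y) dy).
An antiderivative is F(y) = y**3*sin(3*y)/3 + y**2*cos(3*y)/3 - 2*y*sin(3*y)/9 - 2*cos(3*y)/27.
Then F(pi/9) - F(0) = (-sqrt(3)*pi/81 - 1/27 + sqrt(3)*pi**3/4374 + pi**2/486) - (-2/27) = -sqrt(3)*pi/81 + sqrt(3)*pi**3/4374 + pi**2/486 + 1/27.

-sqrt(3)*pi/81 + sqrt(3)*pi**3/4374 + pi**2/486 + 1/27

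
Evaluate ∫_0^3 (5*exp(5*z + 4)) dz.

Let u = 5*z + 4, so du = 5 dz. When z = 0, u = 4; when z = 3, u = 19.
The integral becomes ∫ exp(u) du from 4 to 19, with antiderivative exp(u).
Back in z: F(z) = exp(5*z + 4).
Then F(3) - F(0) = (exp(19)) - (exp(4)) = -exp(4) + exp(19).

-exp(4) + exp(19)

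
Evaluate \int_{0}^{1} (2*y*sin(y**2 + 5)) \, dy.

-cos(6) + cos(5)

Let u = y**2 + 5, so du = 2*y dy. When y = 0, u = 5; when y = 1, u = 6.
The integral becomes ∫ sin(u) du from 5 to 6, with antiderivative -cos(u).
Back in y: F(y) = -cos(y**2 + 5).
Then F(1) - F(0) = (-cos(6)) - (-cos(5)) = -cos(6) + cos(5).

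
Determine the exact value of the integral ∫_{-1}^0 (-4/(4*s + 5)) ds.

-log(5)

An antiderivative is F(s) = -log(4*s + 5).
Then F(0) - F(-1) = (-log(5)) - (0) = -log(5).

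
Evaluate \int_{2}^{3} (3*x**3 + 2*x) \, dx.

215/4

By the power rule, an antiderivative is F(x) = 3*x**4/4 + x**2.
Then F(3) - F(2) = (279/4) - (16) = 215/4.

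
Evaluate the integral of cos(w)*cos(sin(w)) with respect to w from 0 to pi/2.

sin(1)

Let u = sin(w), so du = cos(w) dw. When w = 0, u = 0; when w = pi/2, u = 1.
The integral becomes ∫ cos(u) du from 0 to 1, with antiderivative sin(u).
Back in w: F(w) = sin(sin(w)).
Then F(pi/2) - F(0) = (sin(1)) - (0) = sin(1).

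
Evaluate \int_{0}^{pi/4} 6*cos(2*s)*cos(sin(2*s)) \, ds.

Let u = sin(2*s), so du = 2*cos(2*s) ds. When s = 0, u = 0; when s = pi/4, u = 1.
The integral becomes 3·∫ cos(u) du from 0 to 1, with antiderivative 3*sin(u).
Back in s: F(s) = 3*sin(sin(2*s)).
Then F(pi/4) - F(0) = (3*sin(1)) - (0) = 3*sin(1).

3*sin(1)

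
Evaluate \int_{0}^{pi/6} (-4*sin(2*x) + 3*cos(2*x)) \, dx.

-1 + 3*sqrt(3)/4

An antiderivative is F(x) = 3*sin(2*x)/2 + 2*cos(2*x).
Then F(pi/6) - F(0) = (1 + 3*sqrt(3)/4) - (2) = -1 + 3*sqrt(3)/4.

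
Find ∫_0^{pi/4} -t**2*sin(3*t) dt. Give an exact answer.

-sqrt(2)*pi**2/96 - sqrt(2)*pi/36 + sqrt(2)/27 + 2/27

Integrate by parts twice (u = t^2, dv = -sin(3*t) dt).
An antiderivative is F(t) = t**2*cos(3*t)/3 - 2*t*sin(3*t)/9 - 2*cos(3*t)/27.
Then F(pi/4) - F(0) = (sqrt(2)*(-9*pi**2 - 24*pi + 32)/864) - (-2/27) = -sqrt(2)*pi**2/96 - sqrt(2)*pi/36 + sqrt(2)/27 + 2/27.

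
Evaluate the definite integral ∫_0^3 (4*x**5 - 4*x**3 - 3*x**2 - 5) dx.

363

By the power rule, an antiderivative is F(x) = 2*x**6/3 - x**4 - x**3 - 5*x.
Then F(3) - F(0) = (363) - (0) = 363.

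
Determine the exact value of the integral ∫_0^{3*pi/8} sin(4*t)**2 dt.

Use the identity sin^2(4*t) = (1 - cos(8*t))/2.
An antiderivative is F(t) = t/2 - sin(8*t)/16.
Then F(3*pi/8) - F(0) = (3*pi/16) - (0) = 3*pi/16.

3*pi/16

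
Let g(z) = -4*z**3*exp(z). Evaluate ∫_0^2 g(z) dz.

Integrate by parts 3 times (u = z^3, dv = -4*exp(z) dz).
An antiderivative is F(z) = (-4*z**3 + 12*z**2 - 24*z + 24)*exp(z).
Then F(2) - F(0) = (-8*exp(2)) - (24) = -8*exp(2) - 24.

-8*exp(2) - 24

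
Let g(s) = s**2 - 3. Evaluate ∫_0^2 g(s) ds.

-10/3

By the power rule, an antiderivative is F(s) = s**3/3 - 3*s.
Then F(2) - F(0) = (-10/3) - (0) = -10/3.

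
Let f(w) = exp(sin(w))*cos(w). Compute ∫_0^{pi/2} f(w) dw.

-1 + E

Let u = sin(w), so du = cos(w) dw. When w = 0, u = 0; when w = pi/2, u = 1.
The integral becomes ∫ exp(u) du from 0 to 1, with antiderivative exp(u).
Back in w: F(w) = exp(sin(w)).
Then F(pi/2) - F(0) = (E) - (1) = -1 + E.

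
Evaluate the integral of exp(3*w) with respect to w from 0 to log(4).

Let u = exp(w), so du = exp(w) dw. When w = 0, u = 1; when w = log(4), u = 4.
The integral becomes ∫ u**2 du from 1 to 4, with antiderivative u**3/3.
Back in w: F(w) = exp(3*w)/3.
Then F(log(4)) - F(0) = (64/3) - (1/3) = 21.

21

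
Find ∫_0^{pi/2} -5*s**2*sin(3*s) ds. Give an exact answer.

Integrate by parts twice (u = s^2, dv = -5*sin(3*s) ds).
An antiderivative is F(s) = 5*s**2*cos(3*s)/3 - 10*s*sin(3*s)/9 - 10*cos(3*s)/27.
Then F(pi/2) - F(0) = (5*pi/9) - (-10/27) = 10/27 + 5*pi/9.

10/27 + 5*pi/9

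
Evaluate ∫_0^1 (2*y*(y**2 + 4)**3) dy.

Let u = y**2 + 4, so du = 2*y dy. When y = 0, u = 4; when y = 1, u = 5.
The integral becomes ∫ u**3 du from 4 to 5, with antiderivative u**4/4.
Back in y: F(y) = (y**2 + 4)**4/4.
Then F(1) - F(0) = (625/4) - (64) = 369/4.

369/4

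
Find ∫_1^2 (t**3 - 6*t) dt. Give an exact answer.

By the power rule, an antiderivative is F(t) = t**4/4 - 3*t**2.
Then F(2) - F(1) = (-8) - (-11/4) = -21/4.

-21/4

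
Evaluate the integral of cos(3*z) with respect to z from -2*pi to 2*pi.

0

An antiderivative is F(z) = sin(3*z)/3.
Then F(2*pi) - F(-2*pi) = (0) - (0) = 0.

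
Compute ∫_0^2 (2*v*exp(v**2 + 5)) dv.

Let u = v**2 + 5, so du = 2*v dv. When v = 0, u = 5; when v = 2, u = 9.
The integral becomes ∫ exp(u) du from 5 to 9, with antiderivative exp(u).
Back in v: F(v) = exp(v**2 + 5).
Then F(2) - F(0) = (exp(9)) - (exp(5)) = -exp(5) + exp(9).

-exp(5) + exp(9)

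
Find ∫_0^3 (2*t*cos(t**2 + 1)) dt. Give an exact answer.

-sin(1) + sin(10)

Let u = t**2 + 1, so du = 2*t dt. When t = 0, u = 1; when t = 3, u = 10.
The integral becomes ∫ cos(u) du from 1 to 10, with antiderivative sin(u).
Back in t: F(t) = sin(t**2 + 1).
Then F(3) - F(0) = (sin(10)) - (sin(1)) = -sin(1) + sin(10).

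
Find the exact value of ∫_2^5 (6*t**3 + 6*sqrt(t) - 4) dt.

By the power rule, an antiderivative is F(t) = 3*t**4/2 + 4*t**(3/2) - 4*t.
Then F(5) - F(2) = (20*sqrt(5) + 1835/2) - (8*sqrt(2) + 16) = -8*sqrt(2) + 20*sqrt(5) + 1803/2.

-8*sqrt(2) + 20*sqrt(5) + 1803/2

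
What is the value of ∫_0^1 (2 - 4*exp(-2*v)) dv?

2*exp(-2)

An antiderivative is F(v) = 2*v + 2*exp(-2*v).
Then F(1) - F(0) = (2*exp(-2) + 2) - (2) = 2*exp(-2).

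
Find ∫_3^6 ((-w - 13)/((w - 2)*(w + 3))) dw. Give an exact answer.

-8*log(2) + 2*log(3)

Factor the denominator: w**2 + w - 6 = (w + 3)(w - 2).
Partial fractions: (-w - 13)/((w - 2)*(w + 3)) = 2/(w + 3) - 3/(w - 2).
An antiderivative is F(w) = -3*log(w - 2) + 2*log(w + 3).
Then F(6) - F(3) = (log(81/64)) - (log(36)) = -8*log(2) + 2*log(3).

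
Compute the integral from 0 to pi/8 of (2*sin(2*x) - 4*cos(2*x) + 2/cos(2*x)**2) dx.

2 - 3*sqrt(2)/2

An antiderivative is F(x) = -2*sin(2*x) - cos(2*x) + tan(2*x).
Then F(pi/8) - F(0) = (1 - 3*sqrt(2)/2) - (-1) = 2 - 3*sqrt(2)/2.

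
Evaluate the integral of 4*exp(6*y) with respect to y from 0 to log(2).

42

Let u = exp(y), so du = exp(y) dy. When y = 0, u = 1; when y = log(2), u = 2.
The integral becomes 4·∫ u**5 du from 1 to 2, with antiderivative 2*u**6/3.
Back in y: F(y) = 2*exp(6*y)/3.
Then F(log(2)) - F(0) = (128/3) - (2/3) = 42.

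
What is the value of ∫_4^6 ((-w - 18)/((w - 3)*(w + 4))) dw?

Factor the denominator: w**2 + w - 12 = (w + 4)(w - 3).
Partial fractions: (-w - 18)/((w - 3)*(w + 4)) = 2/(w + 4) - 3/(w - 3).
An antiderivative is F(w) = -3*log(w - 3) + 2*log(w + 4).
Then F(6) - F(4) = (log(100/27)) - (log(64)) = -3*log(3) - 4*log(2) + 2*log(5).

-3*log(3) - 4*log(2) + 2*log(5)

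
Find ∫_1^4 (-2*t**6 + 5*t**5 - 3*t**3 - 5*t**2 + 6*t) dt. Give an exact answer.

By the power rule, an antiderivative is F(t) = -2*t**7/7 + 5*t**6/6 - 3*t**4/4 - 5*t**3/3 + 3*t**2.
Then F(4) - F(1) = (-31888/21) - (95/84) = -42549/28.

-42549/28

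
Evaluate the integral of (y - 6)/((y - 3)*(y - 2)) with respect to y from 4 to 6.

Factor the denominator: y**2 - 5*y + 6 = (y - 2)(y - 3).
Partial fractions: (y - 6)/((y - 3)*(y - 2)) = 4/(y - 2) - 3/(y - 3).
An antiderivative is F(y) = -3*log(y - 3) + 4*log(y - 2).
Then F(6) - F(4) = (-3*log(3) + 8*log(2)) - (log(16)) = log(16/27).

log(16/27)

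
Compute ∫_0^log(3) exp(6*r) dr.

Let u = exp(r), so du = exp(r) dr. When r = 0, u = 1; when r = log(3), u = 3.
The integral becomes ∫ u**5 du from 1 to 3, with antiderivative u**6/6.
Back in r: F(r) = exp(6*r)/6.
Then F(log(3)) - F(0) = (243/2) - (1/6) = 364/3.

364/3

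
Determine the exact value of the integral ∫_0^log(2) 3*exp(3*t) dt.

Let u = exp(t), so du = exp(t) dt. When t = 0, u = 1; when t = log(2), u = 2.
The integral becomes 3·∫ u**2 du from 1 to 2, with antiderivative u**3.
Back in t: F(t) = exp(3*t).
Then F(log(2)) - F(0) = (8) - (1) = 7.

7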